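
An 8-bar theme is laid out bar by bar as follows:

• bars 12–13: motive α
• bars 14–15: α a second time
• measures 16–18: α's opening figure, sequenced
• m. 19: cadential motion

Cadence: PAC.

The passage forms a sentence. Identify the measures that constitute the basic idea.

The presentation of a sentence is the basic idea (measures 12–13) plus its repetition (mm. 14–15); the basic idea is therefore measures 12–13.

measures 12–13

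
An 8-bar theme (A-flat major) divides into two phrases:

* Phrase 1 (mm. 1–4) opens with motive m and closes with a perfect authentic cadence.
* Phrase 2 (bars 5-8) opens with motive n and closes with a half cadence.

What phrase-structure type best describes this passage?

The second phrase closes with a half cadence, which is not stronger than the first phrase's perfect authentic cadence; without a weak→strong cadential pair there is no antecedent–consequent relationship, so this is a phrase group rather than a period.

phrase group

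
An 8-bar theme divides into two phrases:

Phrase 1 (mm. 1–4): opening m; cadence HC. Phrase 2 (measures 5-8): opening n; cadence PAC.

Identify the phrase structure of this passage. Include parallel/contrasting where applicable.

contrasting period

Phrase 1 ends with a half cadence (weaker) and phrase 2 with a perfect authentic cadence (stronger): antecedent + consequent = a period.
The two phrases open with different material (m / n), so the period is contrasting.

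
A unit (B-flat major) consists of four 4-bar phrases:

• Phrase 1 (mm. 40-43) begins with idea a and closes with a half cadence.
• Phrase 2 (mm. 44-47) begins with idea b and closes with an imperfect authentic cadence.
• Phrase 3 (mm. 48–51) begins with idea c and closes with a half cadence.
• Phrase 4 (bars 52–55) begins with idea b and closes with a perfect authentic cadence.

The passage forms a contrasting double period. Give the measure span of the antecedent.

measures 40–47

In a double period the first pair of phrases (ending imperfect authentic cadence) is the large antecedent and the second pair (ending perfect authentic cadence) is the large consequent; the antecedent is measures 40–47.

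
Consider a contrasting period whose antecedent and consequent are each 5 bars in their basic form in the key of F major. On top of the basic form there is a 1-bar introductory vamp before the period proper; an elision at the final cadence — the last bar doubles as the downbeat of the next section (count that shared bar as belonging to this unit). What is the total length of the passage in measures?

Basic contrasting period: 5 + 5 = 10 bars.
10 (basic form) + 1 (introduction) = 11.
The elision shares a bar with the next section but does not change this unit's count.

11 measures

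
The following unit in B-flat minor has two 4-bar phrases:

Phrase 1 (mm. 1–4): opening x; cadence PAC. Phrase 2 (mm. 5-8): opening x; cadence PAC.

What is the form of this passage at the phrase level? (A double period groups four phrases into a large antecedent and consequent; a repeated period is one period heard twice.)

Both phrases have the same opening (x) and the same cadence (perfect authentic cadence): the second is a restatement, not a consequent, so this is a repeated phrase rather than a period.

repeated phrase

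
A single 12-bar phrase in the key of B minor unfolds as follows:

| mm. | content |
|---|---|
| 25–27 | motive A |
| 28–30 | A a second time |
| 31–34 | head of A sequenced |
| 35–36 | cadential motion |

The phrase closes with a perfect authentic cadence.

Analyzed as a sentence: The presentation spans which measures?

The presentation of a sentence is the basic idea (mm. 25–27) plus its repetition (bars 28–30); the presentation is therefore bars 25–30.

measures 25–30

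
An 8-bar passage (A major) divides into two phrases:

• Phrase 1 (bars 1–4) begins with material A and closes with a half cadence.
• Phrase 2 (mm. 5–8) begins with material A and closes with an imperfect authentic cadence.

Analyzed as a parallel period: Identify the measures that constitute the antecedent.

measures 1–4

The antecedent is the phrase ending with the weaker cadence (half cadence, phrase 1) and the consequent the one ending more conclusively (imperfect authentic cadence, phrase 2); the antecedent is measures 1–4.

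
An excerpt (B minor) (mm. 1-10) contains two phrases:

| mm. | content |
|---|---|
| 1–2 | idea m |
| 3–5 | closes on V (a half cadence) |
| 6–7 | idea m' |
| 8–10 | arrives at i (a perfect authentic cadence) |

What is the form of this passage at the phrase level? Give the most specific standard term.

Phrase 1 ends with a half cadence (weaker) and phrase 2 with a perfect authentic cadence (stronger): antecedent + consequent = a period.
The two phrases open with the same material (m / m'), so the period is parallel.

parallel period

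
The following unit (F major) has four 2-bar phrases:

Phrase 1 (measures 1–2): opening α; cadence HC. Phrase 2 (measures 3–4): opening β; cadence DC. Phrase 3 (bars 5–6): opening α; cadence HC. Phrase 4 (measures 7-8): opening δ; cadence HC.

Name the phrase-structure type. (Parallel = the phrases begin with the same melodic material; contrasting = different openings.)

phrase group

Phrase 4 ends with a half cadence, no stronger than phrase 2's deceptive cadence, so the four phrases do not form a double period; nor do phrases 3–4 duplicate 1–2, so it is not a repeated period. With no phrase reaching a conclusive cadence, the passage is a phrase group.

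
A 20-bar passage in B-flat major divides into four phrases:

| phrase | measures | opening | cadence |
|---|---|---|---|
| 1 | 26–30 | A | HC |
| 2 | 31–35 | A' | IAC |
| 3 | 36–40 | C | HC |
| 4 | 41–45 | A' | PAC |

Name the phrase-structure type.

Four phrases in two halves: the first half (measures 26–35) ends with an imperfect authentic cadence, the second (mm. 36–45) with a perfect authentic cadence — a large antecedent–consequent pair, i.e. a double period.
Phrase 3 begins with different material from phrase 1, making it contrasting.

contrasting double period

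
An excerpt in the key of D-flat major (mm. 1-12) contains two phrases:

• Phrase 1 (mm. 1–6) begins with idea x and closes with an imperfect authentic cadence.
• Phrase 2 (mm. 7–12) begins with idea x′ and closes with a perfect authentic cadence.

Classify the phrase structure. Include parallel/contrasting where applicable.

parallel period

Phrase 1 ends with an imperfect authentic cadence (weaker) and phrase 2 with a perfect authentic cadence (stronger): antecedent + consequent = a period.
The two phrases open with the same material (x / x′), so the period is parallel.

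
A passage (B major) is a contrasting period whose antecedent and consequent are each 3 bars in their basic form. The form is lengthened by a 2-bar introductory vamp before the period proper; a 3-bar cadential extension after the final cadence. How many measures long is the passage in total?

Basic contrasting period: 3 + 3 = 6 bars.
6 (basic form) + 2 (introduction) + 3 (cadential extension) = 11.

11 measures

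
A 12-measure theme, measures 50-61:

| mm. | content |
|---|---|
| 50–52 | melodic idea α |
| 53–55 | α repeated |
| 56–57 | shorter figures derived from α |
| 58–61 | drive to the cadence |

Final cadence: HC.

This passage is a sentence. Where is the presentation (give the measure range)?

measures 50–55

The presentation of a sentence is the basic idea (mm. 50–52) plus its repetition (mm. 53–55); the presentation is therefore measures 50-55.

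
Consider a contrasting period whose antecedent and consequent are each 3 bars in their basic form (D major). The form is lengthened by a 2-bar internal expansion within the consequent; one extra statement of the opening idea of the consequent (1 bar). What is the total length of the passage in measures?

9 measures

Basic contrasting period: 3 + 3 = 6 bars.
6 (basic form) + 2 (internal expansion) + 1 (extra statement) = 9.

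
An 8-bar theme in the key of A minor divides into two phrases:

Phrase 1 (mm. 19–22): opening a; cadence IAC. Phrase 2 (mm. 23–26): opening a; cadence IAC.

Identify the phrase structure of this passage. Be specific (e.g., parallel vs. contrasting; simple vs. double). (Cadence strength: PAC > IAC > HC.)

repeated phrase

Both phrases have the same opening (a) and the same cadence (imperfect authentic cadence): the second is a restatement, not a consequent, so this is a repeated phrase rather than a period.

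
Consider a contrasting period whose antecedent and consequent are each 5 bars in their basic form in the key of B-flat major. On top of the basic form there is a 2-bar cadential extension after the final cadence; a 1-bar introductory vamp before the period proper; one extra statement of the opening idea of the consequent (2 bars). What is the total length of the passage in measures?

15 measures

Basic contrasting period: 5 + 5 = 10 bars.
10 (basic form) + 2 (cadential extension) + 1 (introduction) + 2 (extra statement) = 15.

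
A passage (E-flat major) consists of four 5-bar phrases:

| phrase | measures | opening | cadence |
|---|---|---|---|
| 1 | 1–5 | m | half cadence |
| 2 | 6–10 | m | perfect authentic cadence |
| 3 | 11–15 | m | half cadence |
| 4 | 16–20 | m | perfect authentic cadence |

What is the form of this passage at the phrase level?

The cadence pattern HC–PAC–HC–PAC is weak–strong twice, and phrases 3–4 restate phrases 1–2: a period heard twice, not a double period (which would end weakly at phrase 2).

repeated period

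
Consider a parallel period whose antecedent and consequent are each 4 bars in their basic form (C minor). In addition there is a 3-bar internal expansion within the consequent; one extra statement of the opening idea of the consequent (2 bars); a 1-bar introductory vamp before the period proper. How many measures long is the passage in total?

Basic parallel period: 4 + 4 = 8 bars.
8 (basic form) + 3 (internal expansion) + 2 (extra statement) + 1 (introduction) = 14.

14 measures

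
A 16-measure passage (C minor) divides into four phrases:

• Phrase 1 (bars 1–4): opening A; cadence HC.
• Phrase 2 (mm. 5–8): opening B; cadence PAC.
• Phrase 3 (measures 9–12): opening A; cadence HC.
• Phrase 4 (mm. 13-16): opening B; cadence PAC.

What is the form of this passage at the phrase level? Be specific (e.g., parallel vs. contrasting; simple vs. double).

The cadence pattern HC–PAC–HC–PAC is weak–strong twice, and phrases 3–4 restate phrases 1–2: a period heard twice, not a double period (which would end weakly at phrase 2).

repeated period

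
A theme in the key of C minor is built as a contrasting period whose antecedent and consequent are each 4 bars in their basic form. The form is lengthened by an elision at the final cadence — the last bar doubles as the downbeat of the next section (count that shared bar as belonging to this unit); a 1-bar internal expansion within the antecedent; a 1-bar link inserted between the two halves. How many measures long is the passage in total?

10 measures

Basic contrasting period: 4 + 4 = 8 bars.
8 (basic form) + 1 (internal expansion) + 1 (link) = 10.
The elision shares a bar with the next section but does not change this unit's count.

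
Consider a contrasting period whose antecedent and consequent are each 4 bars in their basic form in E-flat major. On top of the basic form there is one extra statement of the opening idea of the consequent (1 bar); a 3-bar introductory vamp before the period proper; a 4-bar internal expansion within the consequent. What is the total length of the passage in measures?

16 measures

Basic contrasting period: 4 + 4 = 8 bars.
8 (basic form) + 1 (extra statement) + 3 (introduction) + 4 (internal expansion) = 16.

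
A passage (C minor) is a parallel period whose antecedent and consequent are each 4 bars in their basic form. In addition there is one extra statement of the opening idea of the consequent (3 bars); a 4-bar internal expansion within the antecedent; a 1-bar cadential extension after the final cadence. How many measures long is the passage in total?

16 measures

Basic parallel period: 4 + 4 = 8 bars.
8 (basic form) + 3 (extra statement) + 4 (internal expansion) + 1 (cadential extension) = 16.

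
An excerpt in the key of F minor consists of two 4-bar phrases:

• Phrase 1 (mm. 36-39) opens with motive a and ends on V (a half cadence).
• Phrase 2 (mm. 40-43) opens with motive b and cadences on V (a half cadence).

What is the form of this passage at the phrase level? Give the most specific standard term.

The second phrase closes with a half cadence, which is not stronger than the first phrase's half cadence; without a weak→strong cadential pair there is no antecedent–consequent relationship, so this is a phrase group rather than a period.

phrase group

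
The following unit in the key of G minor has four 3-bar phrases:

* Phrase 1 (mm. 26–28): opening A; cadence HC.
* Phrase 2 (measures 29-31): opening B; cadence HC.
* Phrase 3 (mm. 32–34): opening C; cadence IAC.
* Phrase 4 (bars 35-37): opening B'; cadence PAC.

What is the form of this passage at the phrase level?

contrasting double period

Four phrases in two halves: the first half (mm. 26–31) ends with a half cadence, the second (mm. 32–37) with a perfect authentic cadence — a large antecedent–consequent pair, i.e. a double period.
Phrase 3 begins with different material from phrase 1, making it contrasting.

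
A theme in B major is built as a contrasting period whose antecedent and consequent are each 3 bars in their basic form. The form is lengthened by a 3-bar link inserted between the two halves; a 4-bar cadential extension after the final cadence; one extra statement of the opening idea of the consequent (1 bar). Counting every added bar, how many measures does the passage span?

Basic contrasting period: 3 + 3 = 6 bars.
6 (basic form) + 3 (link) + 4 (cadential extension) + 1 (extra statement) = 14.

14 measures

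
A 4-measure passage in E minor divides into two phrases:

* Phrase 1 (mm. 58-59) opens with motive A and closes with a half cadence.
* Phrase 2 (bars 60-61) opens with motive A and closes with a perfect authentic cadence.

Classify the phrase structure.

parallel period

Phrase 1 ends with a half cadence (weaker) and phrase 2 with a perfect authentic cadence (stronger): antecedent + consequent = a period.
The two phrases open with the same material (A / A), so the period is parallel.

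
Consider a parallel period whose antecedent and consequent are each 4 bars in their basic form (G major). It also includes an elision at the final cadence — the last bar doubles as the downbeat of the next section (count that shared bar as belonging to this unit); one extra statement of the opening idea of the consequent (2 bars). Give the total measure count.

Basic parallel period: 4 + 4 = 8 bars.
8 (basic form) + 2 (extra statement) = 10.
The elision shares a bar with the next section but does not change this unit's count.

10 measures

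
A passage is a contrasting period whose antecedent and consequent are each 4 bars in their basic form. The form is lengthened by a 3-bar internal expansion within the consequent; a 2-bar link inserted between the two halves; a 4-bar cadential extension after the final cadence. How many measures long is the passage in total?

Basic contrasting period: 4 + 4 = 8 bars.
8 (basic form) + 3 (internal expansion) + 2 (link) + 4 (cadential extension) = 17.

17 measures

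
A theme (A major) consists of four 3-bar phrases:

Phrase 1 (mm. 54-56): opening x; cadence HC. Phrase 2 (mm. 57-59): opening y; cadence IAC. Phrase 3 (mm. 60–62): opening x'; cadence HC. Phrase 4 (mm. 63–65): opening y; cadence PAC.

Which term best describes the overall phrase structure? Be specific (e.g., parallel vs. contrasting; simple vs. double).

parallel double period

Four phrases in two halves: the first half (bars 54-59) ends with an imperfect authentic cadence, the second (bars 60-65) with a perfect authentic cadence — a large antecedent–consequent pair, i.e. a double period.
Phrase 3 begins with the same material as phrase 1, making it parallel.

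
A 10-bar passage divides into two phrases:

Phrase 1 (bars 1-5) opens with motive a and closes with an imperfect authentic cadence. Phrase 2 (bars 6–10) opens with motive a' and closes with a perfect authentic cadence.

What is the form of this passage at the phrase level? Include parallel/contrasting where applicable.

Phrase 1 ends with an imperfect authentic cadence (weaker) and phrase 2 with a perfect authentic cadence (stronger): antecedent + consequent = a period.
The two phrases open with the same material (a / a'), so the period is parallel.

parallel period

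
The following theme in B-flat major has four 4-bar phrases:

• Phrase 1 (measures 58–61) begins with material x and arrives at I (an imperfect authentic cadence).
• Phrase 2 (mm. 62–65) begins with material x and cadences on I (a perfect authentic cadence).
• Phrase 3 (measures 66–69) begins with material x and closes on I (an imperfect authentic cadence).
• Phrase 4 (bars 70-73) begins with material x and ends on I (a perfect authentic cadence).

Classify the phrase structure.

repeated period

The cadence pattern IAC–PAC–IAC–PAC is weak–strong twice, and phrases 3–4 restate phrases 1–2: a period heard twice, not a double period (which would end weakly at phrase 2).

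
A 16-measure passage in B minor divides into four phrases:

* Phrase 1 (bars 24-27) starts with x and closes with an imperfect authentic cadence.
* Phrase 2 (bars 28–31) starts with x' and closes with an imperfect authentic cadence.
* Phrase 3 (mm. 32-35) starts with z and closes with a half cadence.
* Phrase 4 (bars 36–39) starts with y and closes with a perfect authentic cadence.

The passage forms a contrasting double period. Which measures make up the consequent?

measures 32–39

In a double period the four phrases pair into a large antecedent (phrases 1–2, ending imperfect authentic cadence) and a large consequent (phrases 3–4, ending perfect authentic cadence). The consequent spans mm. 32–39.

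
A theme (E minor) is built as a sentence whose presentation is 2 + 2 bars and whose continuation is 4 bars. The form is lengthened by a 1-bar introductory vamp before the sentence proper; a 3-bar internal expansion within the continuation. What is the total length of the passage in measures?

12 measures

Basic sentence: 2 + 2 + 4 = 8 bars.
8 (basic form) + 1 (introduction) + 3 (internal expansion) = 12.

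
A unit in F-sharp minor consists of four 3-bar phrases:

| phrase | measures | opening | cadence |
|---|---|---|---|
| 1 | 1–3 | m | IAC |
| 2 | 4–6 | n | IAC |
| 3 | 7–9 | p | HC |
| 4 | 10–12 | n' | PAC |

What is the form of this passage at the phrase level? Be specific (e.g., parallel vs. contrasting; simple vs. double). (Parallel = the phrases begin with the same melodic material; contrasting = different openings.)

Four phrases in two halves: the first half (bars 1–6) ends with an imperfect authentic cadence, the second (bars 7-12) with a perfect authentic cadence — a large antecedent–consequent pair, i.e. a double period.
Phrase 3 begins with different material from phrase 1, making it contrasting.

contrasting double period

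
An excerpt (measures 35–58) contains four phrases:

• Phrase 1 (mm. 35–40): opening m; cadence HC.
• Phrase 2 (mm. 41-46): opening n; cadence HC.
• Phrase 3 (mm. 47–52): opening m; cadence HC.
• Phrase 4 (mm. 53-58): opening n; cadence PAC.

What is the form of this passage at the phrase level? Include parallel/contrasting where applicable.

Four phrases in two halves: the first half (measures 35–46) ends with a half cadence, the second (mm. 47–58) with a perfect authentic cadence — a large antecedent–consequent pair, i.e. a double period.
Phrase 3 begins with the same material as phrase 1, making it parallel.

parallel double period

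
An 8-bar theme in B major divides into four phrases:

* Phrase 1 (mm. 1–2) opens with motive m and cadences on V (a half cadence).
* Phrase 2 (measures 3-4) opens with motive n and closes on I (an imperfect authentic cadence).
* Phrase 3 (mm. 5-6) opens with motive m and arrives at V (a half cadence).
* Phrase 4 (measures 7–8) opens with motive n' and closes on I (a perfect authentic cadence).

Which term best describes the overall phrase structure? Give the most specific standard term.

parallel double period

Four phrases in two halves: the first half (mm. 1–4) ends with an imperfect authentic cadence, the second (measures 5–8) with a perfect authentic cadence — a large antecedent–consequent pair, i.e. a double period.
Phrase 3 begins with the same material as phrase 1, making it parallel.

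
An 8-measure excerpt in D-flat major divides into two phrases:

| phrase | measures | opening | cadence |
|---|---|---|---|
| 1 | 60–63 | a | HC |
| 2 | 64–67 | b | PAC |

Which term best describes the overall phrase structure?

contrasting period

Phrase 1 ends with a half cadence (weaker) and phrase 2 with a perfect authentic cadence (stronger): antecedent + consequent = a period.
The two phrases open with different material (a / b), so the period is contrasting.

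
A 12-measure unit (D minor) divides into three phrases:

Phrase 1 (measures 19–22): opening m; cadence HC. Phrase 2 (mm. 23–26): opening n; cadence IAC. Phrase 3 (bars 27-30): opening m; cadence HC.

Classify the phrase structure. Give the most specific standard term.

The final phrase closes with a half cadence, which is not stronger than the preceding imperfect authentic cadence; the 3 phrases lack an overall antecedent–consequent design and so form a phrase group.

phrase group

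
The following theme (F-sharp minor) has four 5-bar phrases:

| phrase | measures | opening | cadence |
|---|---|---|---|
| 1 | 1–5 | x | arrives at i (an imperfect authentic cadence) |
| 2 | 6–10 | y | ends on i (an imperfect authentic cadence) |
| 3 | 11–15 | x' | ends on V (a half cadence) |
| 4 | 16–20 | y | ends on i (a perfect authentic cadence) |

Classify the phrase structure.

parallel double period

Four phrases in two halves: the first half (bars 1–10) ends with an imperfect authentic cadence, the second (mm. 11-20) with a perfect authentic cadence — a large antecedent–consequent pair, i.e. a double period.
Phrase 3 begins with the same material as phrase 1, making it parallel.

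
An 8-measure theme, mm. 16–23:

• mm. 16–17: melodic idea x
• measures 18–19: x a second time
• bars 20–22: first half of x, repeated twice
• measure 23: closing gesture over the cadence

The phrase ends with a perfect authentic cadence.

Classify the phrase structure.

sentence

Basic idea (measures 16–17) + its repetition (mm. 18–19) form the presentation; fragmentation and cadence (measures 20–23) form the continuation — the 8-bar whole is a sentence.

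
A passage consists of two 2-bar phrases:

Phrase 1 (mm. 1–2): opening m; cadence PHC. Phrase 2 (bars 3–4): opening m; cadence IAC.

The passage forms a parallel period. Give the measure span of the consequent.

measures 3–4

The antecedent is the phrase ending with the weaker cadence (Phrygian half cadence, phrase 1) and the consequent the one ending more conclusively (imperfect authentic cadence, phrase 2); the consequent is mm. 3–4.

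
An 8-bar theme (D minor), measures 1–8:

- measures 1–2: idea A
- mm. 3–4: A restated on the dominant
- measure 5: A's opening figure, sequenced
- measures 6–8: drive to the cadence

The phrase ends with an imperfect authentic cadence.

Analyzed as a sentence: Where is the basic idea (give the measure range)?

measures 1–2

The presentation of a sentence is the basic idea (measures 1–2) plus its repetition (bars 3-4); the basic idea is therefore mm. 1–2.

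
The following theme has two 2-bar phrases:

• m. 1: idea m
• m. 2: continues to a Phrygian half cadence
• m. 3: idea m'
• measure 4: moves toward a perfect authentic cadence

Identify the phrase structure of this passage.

parallel period

Phrase 1 ends with a Phrygian half cadence (weaker) and phrase 2 with a perfect authentic cadence (stronger): antecedent + consequent = a period.
The two phrases open with the same material (m / m'), so the period is parallel.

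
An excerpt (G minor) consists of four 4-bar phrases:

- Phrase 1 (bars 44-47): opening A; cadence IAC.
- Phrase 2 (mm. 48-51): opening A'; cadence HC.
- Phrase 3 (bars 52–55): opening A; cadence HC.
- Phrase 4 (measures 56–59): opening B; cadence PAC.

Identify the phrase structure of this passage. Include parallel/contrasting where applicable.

parallel double period

Four phrases in two halves: the first half (mm. 44-51) ends with a half cadence, the second (bars 52-59) with a perfect authentic cadence — a large antecedent–consequent pair, i.e. a double period.
Phrase 3 begins with the same material as phrase 1, making it parallel.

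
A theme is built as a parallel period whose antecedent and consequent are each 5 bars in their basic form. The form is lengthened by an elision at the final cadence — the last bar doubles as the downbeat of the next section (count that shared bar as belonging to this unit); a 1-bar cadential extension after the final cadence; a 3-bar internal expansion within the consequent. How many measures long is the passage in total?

14 measures

Basic parallel period: 5 + 5 = 10 bars.
10 (basic form) + 1 (cadential extension) + 3 (internal expansion) = 14.
The elision shares a bar with the next section but does not change this unit's count.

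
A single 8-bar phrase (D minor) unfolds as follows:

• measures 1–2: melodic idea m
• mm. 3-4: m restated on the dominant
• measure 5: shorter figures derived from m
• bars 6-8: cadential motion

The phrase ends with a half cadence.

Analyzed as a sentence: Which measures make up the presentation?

measures 1–4

The presentation of a sentence is the basic idea (mm. 1–2) plus its repetition (measures 3–4); the presentation is therefore mm. 1–4.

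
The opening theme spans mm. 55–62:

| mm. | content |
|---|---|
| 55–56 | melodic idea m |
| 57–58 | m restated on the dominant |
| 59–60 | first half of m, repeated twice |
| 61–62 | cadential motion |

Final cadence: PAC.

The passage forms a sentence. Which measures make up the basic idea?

The presentation of a sentence is the basic idea (bars 55–56) plus its repetition (mm. 57–58); the basic idea is therefore measures 55–56.

measures 55–56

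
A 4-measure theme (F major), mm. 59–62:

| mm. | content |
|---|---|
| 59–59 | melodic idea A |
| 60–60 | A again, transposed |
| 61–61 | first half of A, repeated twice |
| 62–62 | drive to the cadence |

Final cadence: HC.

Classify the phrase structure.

Basic idea (measure 59) + its repetition (m. 60) form the presentation; fragmentation and cadence (measures 61-62) form the continuation — the 4-bar whole is a sentence.

sentence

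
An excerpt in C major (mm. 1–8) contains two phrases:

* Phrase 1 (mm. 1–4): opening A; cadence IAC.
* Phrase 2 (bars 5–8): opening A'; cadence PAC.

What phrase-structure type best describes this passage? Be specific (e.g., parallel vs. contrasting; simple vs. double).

parallel period

Phrase 1 ends with an imperfect authentic cadence (weaker) and phrase 2 with a perfect authentic cadence (stronger): antecedent + consequent = a period.
The two phrases open with the same material (A / A'), so the period is parallel.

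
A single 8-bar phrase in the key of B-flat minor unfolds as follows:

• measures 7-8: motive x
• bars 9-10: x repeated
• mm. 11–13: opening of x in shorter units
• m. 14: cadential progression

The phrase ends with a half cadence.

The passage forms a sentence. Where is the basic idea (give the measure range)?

measures 7–8

The presentation of a sentence is the basic idea (bars 7-8) plus its repetition (mm. 9-10); the basic idea is therefore bars 7–8.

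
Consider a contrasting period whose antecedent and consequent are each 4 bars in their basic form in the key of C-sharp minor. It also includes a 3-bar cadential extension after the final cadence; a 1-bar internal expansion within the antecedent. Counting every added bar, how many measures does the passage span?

Basic contrasting period: 4 + 4 = 8 bars.
8 (basic form) + 3 (cadential extension) + 1 (internal expansion) = 12.

12 measures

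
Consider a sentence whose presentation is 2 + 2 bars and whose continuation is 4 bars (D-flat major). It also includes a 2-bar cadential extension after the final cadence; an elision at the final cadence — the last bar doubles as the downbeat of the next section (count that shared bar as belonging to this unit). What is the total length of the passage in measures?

10 measures

Basic sentence: 2 + 2 + 4 = 8 bars.
8 (basic form) + 2 (cadential extension) = 10.
The elision shares a bar with the next section but does not change this unit's count.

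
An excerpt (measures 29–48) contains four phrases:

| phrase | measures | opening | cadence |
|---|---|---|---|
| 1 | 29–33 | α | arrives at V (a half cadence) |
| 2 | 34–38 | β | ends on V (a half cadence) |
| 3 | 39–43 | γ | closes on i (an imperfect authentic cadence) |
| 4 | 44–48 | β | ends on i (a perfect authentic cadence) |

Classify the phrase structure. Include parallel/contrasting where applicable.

Four phrases in two halves: the first half (bars 29–38) ends with a half cadence, the second (mm. 39–48) with a perfect authentic cadence — a large antecedent–consequent pair, i.e. a double period.
Phrase 3 begins with different material from phrase 1, making it contrasting.

contrasting double period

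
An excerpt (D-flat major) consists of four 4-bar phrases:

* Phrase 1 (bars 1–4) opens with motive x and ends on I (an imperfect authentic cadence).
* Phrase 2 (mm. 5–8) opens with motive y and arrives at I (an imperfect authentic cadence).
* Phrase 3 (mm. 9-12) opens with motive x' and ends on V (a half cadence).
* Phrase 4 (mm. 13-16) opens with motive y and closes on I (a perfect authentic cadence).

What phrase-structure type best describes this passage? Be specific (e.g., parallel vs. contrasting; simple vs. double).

Four phrases in two halves: the first half (measures 1–8) ends with an imperfect authentic cadence, the second (bars 9-16) with a perfect authentic cadence — a large antecedent–consequent pair, i.e. a double period.
Phrase 3 begins with the same material as phrase 1, making it parallel.

parallel double period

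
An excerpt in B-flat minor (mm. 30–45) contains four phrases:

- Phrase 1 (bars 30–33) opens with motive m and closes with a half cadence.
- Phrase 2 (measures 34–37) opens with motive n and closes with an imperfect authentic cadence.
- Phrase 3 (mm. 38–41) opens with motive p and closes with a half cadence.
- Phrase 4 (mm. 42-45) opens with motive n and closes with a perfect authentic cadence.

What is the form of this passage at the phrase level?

Four phrases in two halves: the first half (mm. 30–37) ends with an imperfect authentic cadence, the second (mm. 38-45) with a perfect authentic cadence — a large antecedent–consequent pair, i.e. a double period.
Phrase 3 begins with different material from phrase 1, making it contrasting.

contrasting double period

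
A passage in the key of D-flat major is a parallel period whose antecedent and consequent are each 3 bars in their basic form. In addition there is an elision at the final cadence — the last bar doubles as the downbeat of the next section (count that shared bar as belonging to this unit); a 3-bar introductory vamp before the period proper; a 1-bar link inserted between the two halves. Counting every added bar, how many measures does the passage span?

10 measures

Basic parallel period: 3 + 3 = 6 bars.
6 (basic form) + 3 (introduction) + 1 (link) = 10.
The elision shares a bar with the next section but does not change this unit's count.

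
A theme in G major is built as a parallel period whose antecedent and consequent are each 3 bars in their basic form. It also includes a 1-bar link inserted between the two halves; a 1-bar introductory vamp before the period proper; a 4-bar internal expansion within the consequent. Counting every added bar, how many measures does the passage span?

Basic parallel period: 3 + 3 = 6 bars.
6 (basic form) + 1 (link) + 1 (introduction) + 4 (internal expansion) = 12.

12 measures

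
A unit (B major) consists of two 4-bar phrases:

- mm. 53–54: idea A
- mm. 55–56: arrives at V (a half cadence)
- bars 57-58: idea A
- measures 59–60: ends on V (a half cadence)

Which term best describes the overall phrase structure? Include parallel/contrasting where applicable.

Both phrases have the same opening (A) and the same cadence (half cadence): the second is a restatement, not a consequent, so this is a repeated phrase rather than a period.

repeated phrase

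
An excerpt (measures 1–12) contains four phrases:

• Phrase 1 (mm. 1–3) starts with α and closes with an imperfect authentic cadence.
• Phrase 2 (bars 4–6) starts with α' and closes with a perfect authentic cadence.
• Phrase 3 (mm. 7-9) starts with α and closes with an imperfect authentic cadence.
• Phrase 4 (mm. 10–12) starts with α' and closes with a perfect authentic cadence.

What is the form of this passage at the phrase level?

The cadence pattern IAC–PAC–IAC–PAC is weak–strong twice, and phrases 3–4 restate phrases 1–2: a period heard twice, not a double period (which would end weakly at phrase 2).

repeated period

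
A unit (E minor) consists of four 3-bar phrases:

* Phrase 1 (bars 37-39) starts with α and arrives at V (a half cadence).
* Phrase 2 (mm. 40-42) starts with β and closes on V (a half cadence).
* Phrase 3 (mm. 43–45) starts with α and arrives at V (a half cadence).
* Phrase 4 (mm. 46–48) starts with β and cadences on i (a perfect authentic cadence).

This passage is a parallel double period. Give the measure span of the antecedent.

In a double period the four phrases pair into a large antecedent (phrases 1–2, ending half cadence) and a large consequent (phrases 3–4, ending perfect authentic cadence). The antecedent spans mm. 37–42.

measures 37–42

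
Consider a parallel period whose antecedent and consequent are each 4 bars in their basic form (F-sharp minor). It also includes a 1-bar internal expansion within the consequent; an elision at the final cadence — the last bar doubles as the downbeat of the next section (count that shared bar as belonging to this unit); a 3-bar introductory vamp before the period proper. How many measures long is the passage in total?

12 measures

Basic parallel period: 4 + 4 = 8 bars.
8 (basic form) + 1 (internal expansion) + 3 (introduction) = 12.
The elision shares a bar with the next section but does not change this unit's count.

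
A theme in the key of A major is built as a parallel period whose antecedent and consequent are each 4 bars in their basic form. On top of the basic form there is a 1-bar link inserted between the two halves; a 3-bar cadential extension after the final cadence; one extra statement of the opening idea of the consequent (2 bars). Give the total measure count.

Basic parallel period: 4 + 4 = 8 bars.
8 (basic form) + 1 (link) + 3 (cadential extension) + 2 (extra statement) = 14.

14 measures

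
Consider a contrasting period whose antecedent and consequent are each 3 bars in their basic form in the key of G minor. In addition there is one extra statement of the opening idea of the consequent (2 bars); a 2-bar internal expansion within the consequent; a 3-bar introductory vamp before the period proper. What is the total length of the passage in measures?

13 measures

Basic contrasting period: 3 + 3 = 6 bars.
6 (basic form) + 2 (extra statement) + 2 (internal expansion) + 3 (introduction) = 13.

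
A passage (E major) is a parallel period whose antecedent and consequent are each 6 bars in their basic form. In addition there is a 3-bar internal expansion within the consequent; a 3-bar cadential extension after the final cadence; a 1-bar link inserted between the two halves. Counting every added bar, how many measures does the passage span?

19 measures

Basic parallel period: 6 + 6 = 12 bars.
12 (basic form) + 3 (internal expansion) + 3 (cadential extension) + 1 (link) = 19.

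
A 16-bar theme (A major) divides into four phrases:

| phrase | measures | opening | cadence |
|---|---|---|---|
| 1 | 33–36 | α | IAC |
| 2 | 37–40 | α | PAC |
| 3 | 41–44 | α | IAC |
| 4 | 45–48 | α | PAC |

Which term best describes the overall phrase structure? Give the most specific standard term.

repeated period

The cadence pattern IAC–PAC–IAC–PAC is weak–strong twice, and phrases 3–4 restate phrases 1–2: a period heard twice, not a double period (which would end weakly at phrase 2).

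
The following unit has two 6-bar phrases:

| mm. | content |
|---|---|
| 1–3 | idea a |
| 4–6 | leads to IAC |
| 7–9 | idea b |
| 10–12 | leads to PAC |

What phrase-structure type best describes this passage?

contrasting period

Phrase 1 ends with an imperfect authentic cadence (weaker) and phrase 2 with a perfect authentic cadence (stronger): antecedent + consequent = a period.
The two phrases open with different material (a / b), so the period is contrasting.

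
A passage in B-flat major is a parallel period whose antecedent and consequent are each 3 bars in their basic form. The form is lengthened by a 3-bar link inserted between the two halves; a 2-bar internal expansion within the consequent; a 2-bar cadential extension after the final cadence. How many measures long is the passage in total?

13 measures

Basic parallel period: 3 + 3 = 6 bars.
6 (basic form) + 3 (link) + 2 (internal expansion) + 2 (cadential extension) = 13.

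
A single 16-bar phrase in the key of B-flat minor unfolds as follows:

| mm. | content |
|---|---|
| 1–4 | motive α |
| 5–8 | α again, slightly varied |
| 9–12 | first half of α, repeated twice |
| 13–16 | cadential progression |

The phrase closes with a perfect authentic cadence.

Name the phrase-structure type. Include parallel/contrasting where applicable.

Basic idea (mm. 1-4) + its repetition (measures 5–8) form the presentation; fragmentation and cadence (bars 9–16) form the continuation — the 16-bar whole is a sentence.

sentence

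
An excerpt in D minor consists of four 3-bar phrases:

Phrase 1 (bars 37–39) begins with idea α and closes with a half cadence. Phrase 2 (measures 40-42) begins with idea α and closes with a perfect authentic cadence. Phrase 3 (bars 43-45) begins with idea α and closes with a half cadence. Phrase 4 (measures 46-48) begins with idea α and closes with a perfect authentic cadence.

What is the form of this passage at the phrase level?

The cadence pattern HC–PAC–HC–PAC is weak–strong twice, and phrases 3–4 restate phrases 1–2: a period heard twice, not a double period (which would end weakly at phrase 2).

repeated period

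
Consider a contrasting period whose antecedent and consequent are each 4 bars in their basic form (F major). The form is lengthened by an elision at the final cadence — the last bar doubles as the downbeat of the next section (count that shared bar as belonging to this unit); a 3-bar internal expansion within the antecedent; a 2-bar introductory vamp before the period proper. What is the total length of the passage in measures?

Basic contrasting period: 4 + 4 = 8 bars.
8 (basic form) + 3 (internal expansion) + 2 (introduction) = 13.
The elision shares a bar with the next section but does not change this unit's count.

13 measures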